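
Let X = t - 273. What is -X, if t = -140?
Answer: 413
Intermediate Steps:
X = -413 (X = -140 - 273 = -413)
-X = -1*(-413) = 413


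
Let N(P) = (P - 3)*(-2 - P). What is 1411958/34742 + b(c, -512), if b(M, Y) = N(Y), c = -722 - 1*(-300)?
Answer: -4561787171/17371 ≈ -2.6261e+5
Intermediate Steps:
N(P) = (-3 + P)*(-2 - P)
c = -422 (c = -722 + 300 = -422)
b(M, Y) = 6 + Y - Y**2
1411958/34742 + b(c, -512) = 1411958/34742 + (6 - 512 - 1*(-512)**2) = 1411958*(1/34742) + (6 - 512 - 1*262144) = 705979/17371 + (6 - 512 - 262144) = 705979/17371 - 262650 = -4561787171/17371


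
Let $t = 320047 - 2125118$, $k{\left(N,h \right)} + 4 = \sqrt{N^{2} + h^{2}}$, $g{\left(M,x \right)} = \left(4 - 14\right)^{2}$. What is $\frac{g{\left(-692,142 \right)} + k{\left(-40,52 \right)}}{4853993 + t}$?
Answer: $\frac{48}{1524461} + \frac{2 \sqrt{269}}{1524461} \approx 5.3004 \cdot 10^{-5}$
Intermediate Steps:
$g{\left(M,x \right)} = 100$ ($g{\left(M,x \right)} = \left(-10\right)^{2} = 100$)
$k{\left(N,h \right)} = -4 + \sqrt{N^{2} + h^{2}}$
$t = -1805071$ ($t = 320047 - 2125118 = -1805071$)
$\frac{g{\left(-692,142 \right)} + k{\left(-40,52 \right)}}{4853993 + t} = \frac{100 - \left(4 - \sqrt{\left(-40\right)^{2} + 52^{2}}\right)}{4853993 - 1805071} = \frac{100 - \left(4 - \sqrt{1600 + 2704}\right)}{3048922} = \left(100 - \left(4 - \sqrt{4304}\right)\right) \frac{1}{3048922} = \left(100 - \left(4 - 4 \sqrt{269}\right)\right) \frac{1}{3048922} = \left(96 + 4 \sqrt{269}\right) \frac{1}{3048922} = \frac{48}{1524461} + \frac{2 \sqrt{269}}{1524461}$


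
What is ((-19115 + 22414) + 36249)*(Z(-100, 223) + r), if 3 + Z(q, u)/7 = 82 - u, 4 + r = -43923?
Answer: -1777089380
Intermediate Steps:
r = -43927 (r = -4 - 43923 = -43927)
Z(q, u) = 553 - 7*u (Z(q, u) = -21 + 7*(82 - u) = -21 + (574 - 7*u) = 553 - 7*u)
((-19115 + 22414) + 36249)*(Z(-100, 223) + r) = ((-19115 + 22414) + 36249)*((553 - 7*223) - 43927) = (3299 + 36249)*((553 - 1561) - 43927) = 39548*(-1008 - 43927) = 39548*(-44935) = -1777089380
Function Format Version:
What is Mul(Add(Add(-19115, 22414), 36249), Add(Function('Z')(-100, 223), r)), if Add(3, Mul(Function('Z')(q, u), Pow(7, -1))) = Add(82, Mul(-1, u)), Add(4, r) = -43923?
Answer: -1777089380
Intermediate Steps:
r = -43927 (r = Add(-4, -43923) = -43927)
Function('Z')(q, u) = Add(553, Mul(-7, u)) (Function('Z')(q, u) = Add(-21, Mul(7, Add(82, Mul(-1, u)))) = Add(-21, Add(574, Mul(-7, u))) = Add(553, Mul(-7, u)))
Mul(Add(Add(-19115, 22414), 36249), Add(Function('Z')(-100, 223), r)) = Mul(Add(Add(-19115, 22414), 36249), Add(Add(553, Mul(-7, 223)), -43927)) = Mul(Add(3299, 36249), Add(Add(553, -1561), -43927)) = Mul(39548, Add(-1008, -43927)) = Mul(39548, -44935) = -1777089380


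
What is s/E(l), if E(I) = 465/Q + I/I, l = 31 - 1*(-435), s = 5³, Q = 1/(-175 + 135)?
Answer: -125/18599 ≈ -0.0067208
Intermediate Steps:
Q = -1/40 (Q = 1/(-40) = -1/40 ≈ -0.025000)
s = 125
l = 466 (l = 31 + 435 = 466)
E(I) = -18599 (E(I) = 465/(-1/40) + I/I = 465*(-40) + 1 = -18600 + 1 = -18599)
s/E(l) = 125/(-18599) = 125*(-1/18599) = -125/18599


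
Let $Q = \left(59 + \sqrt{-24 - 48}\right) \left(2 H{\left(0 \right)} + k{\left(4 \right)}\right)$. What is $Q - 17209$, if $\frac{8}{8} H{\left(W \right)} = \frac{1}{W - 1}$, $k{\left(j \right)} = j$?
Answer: $-17091 + 12 i \sqrt{2} \approx -17091.0 + 16.971 i$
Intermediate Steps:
$H{\left(W \right)} = \frac{1}{-1 + W}$ ($H{\left(W \right)} = \frac{1}{W - 1} = \frac{1}{-1 + W}$)
$Q = 118 + 12 i \sqrt{2}$ ($Q = \left(59 + \sqrt{-24 - 48}\right) \left(\frac{2}{-1 + 0} + 4\right) = \left(59 + \sqrt{-72}\right) \left(\frac{2}{-1} + 4\right) = \left(59 + 6 i \sqrt{2}\right) \left(2 \left(-1\right) + 4\right) = \left(59 + 6 i \sqrt{2}\right) \left(-2 + 4\right) = \left(59 + 6 i \sqrt{2}\right) 2 = 118 + 12 i \sqrt{2} \approx 118.0 + 16.971 i$)
$Q - 17209 = \left(118 + 12 i \sqrt{2}\right) - 17209 = -17091 + 12 i \sqrt{2}$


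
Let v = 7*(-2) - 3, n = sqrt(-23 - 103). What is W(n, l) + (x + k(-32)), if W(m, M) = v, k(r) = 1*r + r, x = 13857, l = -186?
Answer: 13776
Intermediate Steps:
n = 3*I*sqrt(14) (n = sqrt(-126) = 3*I*sqrt(14) ≈ 11.225*I)
k(r) = 2*r (k(r) = r + r = 2*r)
v = -17 (v = -14 - 3 = -17)
W(m, M) = -17
W(n, l) + (x + k(-32)) = -17 + (13857 + 2*(-32)) = -17 + (13857 - 64) = -17 + 13793 = 13776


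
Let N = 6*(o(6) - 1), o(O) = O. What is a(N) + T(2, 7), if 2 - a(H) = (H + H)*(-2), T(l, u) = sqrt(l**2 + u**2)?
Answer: 122 + sqrt(53) ≈ 129.28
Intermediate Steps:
N = 30 (N = 6*(6 - 1) = 6*5 = 30)
a(H) = 2 + 4*H (a(H) = 2 - (H + H)*(-2) = 2 - 2*H*(-2) = 2 - (-4)*H = 2 + 4*H)
a(N) + T(2, 7) = (2 + 4*30) + sqrt(2**2 + 7**2) = (2 + 120) + sqrt(4 + 49) = 122 + sqrt(53)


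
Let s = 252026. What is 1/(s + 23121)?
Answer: 1/275147 ≈ 3.6344e-6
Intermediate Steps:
1/(s + 23121) = 1/(252026 + 23121) = 1/275147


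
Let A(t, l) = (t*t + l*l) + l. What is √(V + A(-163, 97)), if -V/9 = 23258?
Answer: I*√173247 ≈ 416.23*I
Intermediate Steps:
V = -209322 (V = -9*23258 = -209322)
A(t, l) = l + l² + t² (A(t, l) = (t² + l²) + l = (l² + t²) + l = l + l² + t²)
√(V + A(-163, 97)) = √(-209322 + (97 + 97² + (-163)²)) = √(-209322 + (97 + 9409 + 26569)) = √(-209322 + 36075) = √(-173247) = I*√173247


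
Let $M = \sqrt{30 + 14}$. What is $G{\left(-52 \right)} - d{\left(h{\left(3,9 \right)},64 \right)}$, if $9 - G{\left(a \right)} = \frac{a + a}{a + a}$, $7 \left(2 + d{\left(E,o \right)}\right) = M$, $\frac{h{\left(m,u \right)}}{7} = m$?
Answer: $10 - \frac{2 \sqrt{11}}{7} \approx 9.0524$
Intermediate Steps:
$M = 2 \sqrt{11}$ ($M = \sqrt{44} = 2 \sqrt{11} \approx 6.6332$)
$h{\left(m,u \right)} = 7 m$
$d{\left(E,o \right)} = -2 + \frac{2 \sqrt{11}}{7}$
$G{\left(a \right)} = 8$ ($G{\left(a \right)} = 9 - \frac{a + a}{a + a} = 9 - \frac{2 a}{2 a} = 9 - 2 a \frac{1}{2 a} = 9 - 1 = 8$)
$G{\left(-52 \right)} - d{\left(h{\left(3,9 \right)},64 \right)} = 8 - \left(-2 + \frac{2 \sqrt{11}}{7}\right) = 8 + \left(2 - \frac{2 \sqrt{11}}{7}\right) = 10 - \frac{2 \sqrt{11}}{7}$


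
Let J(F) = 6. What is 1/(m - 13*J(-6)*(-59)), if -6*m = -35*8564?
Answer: 3/163676 ≈ 1.8329e-5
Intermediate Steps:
m = 149870/3 (m = -(-35)*8564/6 = -⅙*(-299740) = 149870/3 ≈ 49957.)
1/(m - 13*J(-6)*(-59)) = 1/(149870/3 - 13*6*(-59)) = 1/(149870/3 - 78*(-59)) = 1/(149870/3 + 4602) = 1/(163676/3) = 3/163676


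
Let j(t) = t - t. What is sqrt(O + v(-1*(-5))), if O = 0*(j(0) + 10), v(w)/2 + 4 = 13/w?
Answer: I*sqrt(70)/5 ≈ 1.6733*I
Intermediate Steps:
v(w) = -8 + 26/w (v(w) = -8 + 2*(13/w) = -8 + 26/w)
j(t) = 0
O = 0 (O = 0*(0 + 10) = 0*10 = 0)
sqrt(O + v(-1*(-5))) = sqrt(0 + (-8 + 26/((-1*(-5))))) = sqrt(0 + (-8 + 26/5)) = sqrt(0 - 14/5) = sqrt(-14/5) = I*sqrt(70)/5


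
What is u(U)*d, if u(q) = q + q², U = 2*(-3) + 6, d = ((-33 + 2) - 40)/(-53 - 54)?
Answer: 0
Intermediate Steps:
d = 71/107 (d = (-31 - 40)/(-107) = -71*(-1/107) = 71/107 ≈ 0.66355)
U = 0 (U = -6 + 6 = 0)
u(U)*d = (0*(1 + 0))*(71/107) = (0*1)*(71/107) = 0*(71/107) = 0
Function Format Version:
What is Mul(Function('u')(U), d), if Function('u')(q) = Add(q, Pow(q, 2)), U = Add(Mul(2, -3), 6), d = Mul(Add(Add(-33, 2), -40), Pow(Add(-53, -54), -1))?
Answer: 0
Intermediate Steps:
d = Rational(71, 107) (d = Mul(Add(-31, -40), Pow(-107, -1)) = Mul(-71, Rational(-1, 107)) = Rational(71, 107) ≈ 0.66355)
U = 0 (U = Add(-6, 6) = 0)
Mul(Function('u')(U), d) = Mul(Mul(0, Add(1, 0)), Rational(71, 107)) = Mul(Mul(0, 1), Rational(71, 107)) = Mul(0, Rational(71, 107)) = 0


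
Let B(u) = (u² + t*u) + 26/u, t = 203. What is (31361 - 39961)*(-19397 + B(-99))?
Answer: 25280843800/99 ≈ 2.5536e+8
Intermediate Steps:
B(u) = u² + 26/u + 203*u (B(u) = (u² + 203*u) + 26/u = u² + 26/u + 203*u)
(31361 - 39961)*(-19397 + B(-99)) = (31361 - 39961)*(-19397 + (26 + (-99)²*(203 - 99))/(-99)) = -8600*(-19397 - (26 + 9801*104)/99) = -8600*(-19397 - (26 + 1019304)/99) = -8600*(-19397 - 1/99*1019330) = -8600*(-19397 - 1019330/99) = -8600*(-2939633/99) = 25280843800/99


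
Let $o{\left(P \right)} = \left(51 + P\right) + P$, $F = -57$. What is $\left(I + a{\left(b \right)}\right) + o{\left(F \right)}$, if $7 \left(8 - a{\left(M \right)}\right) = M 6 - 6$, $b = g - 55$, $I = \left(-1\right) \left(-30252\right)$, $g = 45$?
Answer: $\frac{211445}{7} \approx 30206.0$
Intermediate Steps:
$I = 30252$
$b = -10$ ($b = 45 - 55 = -10$)
$o{\left(P \right)} = 51 + 2 P$
$a{\left(M \right)} = \frac{62}{7} - \frac{6 M}{7}$ ($a{\left(M \right)} = 8 - \frac{M 6 - 6}{7} = 8 - \frac{6 M - 6}{7} = 8 - \frac{-6 + 6 M}{7} = 8 - \left(- \frac{6}{7} + \frac{6 M}{7}\right) = \frac{62}{7} - \frac{6 M}{7}$)
$\left(I + a{\left(b \right)}\right) + o{\left(F \right)} = \left(30252 + \left(\frac{62}{7} - - \frac{60}{7}\right)\right) + \left(51 + 2 \left(-57\right)\right) = \left(30252 + \left(\frac{62}{7} + \frac{60}{7}\right)\right) + \left(51 - 114\right) = \left(30252 + \frac{122}{7}\right) - 63 = \frac{211886}{7} - 63 = \frac{211445}{7}$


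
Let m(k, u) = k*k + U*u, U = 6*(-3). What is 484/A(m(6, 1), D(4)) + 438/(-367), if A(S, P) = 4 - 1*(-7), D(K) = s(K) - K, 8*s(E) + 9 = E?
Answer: 15710/367 ≈ 42.807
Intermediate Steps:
s(E) = -9/8 + E/8
U = -18
D(K) = -9/8 - 7*K/8 (D(K) = (-9/8 + K/8) - K = -9/8 - 7*K/8)
m(k, u) = k**2 - 18*u (m(k, u) = k*k - 18*u = k**2 - 18*u)
A(S, P) = 11 (A(S, P) = 4 + 7 = 11)
484/A(m(6, 1), D(4)) + 438/(-367) = 484/11 + 438/(-367) = 484*(1/11) + 438*(-1/367) = 44 - 438/367 = 15710/367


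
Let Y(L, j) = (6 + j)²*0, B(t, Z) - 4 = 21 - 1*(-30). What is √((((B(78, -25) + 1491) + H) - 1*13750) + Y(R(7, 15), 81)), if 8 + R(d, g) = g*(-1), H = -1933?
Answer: I*√14137 ≈ 118.9*I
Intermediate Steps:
B(t, Z) = 55 (B(t, Z) = 4 + (21 - 1*(-30)) = 4 + (21 + 30) = 4 + 51 = 55)
R(d, g) = -8 - g (R(d, g) = -8 + g*(-1) = -8 - g)
Y(L, j) = 0
√((((B(78, -25) + 1491) + H) - 1*13750) + Y(R(7, 15), 81)) = √((((55 + 1491) - 1933) - 1*13750) + 0) = √(((1546 - 1933) - 13750) + 0) = √((-387 - 13750) + 0) = √(-14137 + 0) = √(-14137) = I*√14137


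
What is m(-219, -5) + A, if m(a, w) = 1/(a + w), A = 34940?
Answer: 7826559/224 ≈ 34940.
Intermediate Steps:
m(-219, -5) + A = 1/(-219 - 5) + 34940 = 1/(-224) + 34940 = -1/224 + 34940 = 7826559/224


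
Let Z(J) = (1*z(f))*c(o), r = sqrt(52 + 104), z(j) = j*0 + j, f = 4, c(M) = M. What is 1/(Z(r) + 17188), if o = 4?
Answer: 1/17204 ≈ 5.8126e-5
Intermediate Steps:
z(j) = j (z(j) = 0 + j = j)
r = 2*sqrt(39) (r = sqrt(156) = 2*sqrt(39) ≈ 12.490)
Z(J) = 16 (Z(J) = (1*4)*4 = 4*4 = 16)
1/(Z(r) + 17188) = 1/(16 + 17188) = 1/17204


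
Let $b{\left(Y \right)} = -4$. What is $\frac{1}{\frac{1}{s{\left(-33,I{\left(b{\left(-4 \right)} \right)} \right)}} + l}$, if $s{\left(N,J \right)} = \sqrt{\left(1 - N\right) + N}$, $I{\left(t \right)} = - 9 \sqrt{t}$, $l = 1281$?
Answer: $\frac{1}{1282} \approx 0.00078003$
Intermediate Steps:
$s{\left(N,J \right)} = 1$ ($s{\left(N,J \right)} = \sqrt{1} = 1$)
$\frac{1}{\frac{1}{s{\left(-33,I{\left(b{\left(-4 \right)} \right)} \right)}} + l} = \frac{1}{1^{-1} + 1281} = \frac{1}{1 + 1281} = \frac{1}{1282}$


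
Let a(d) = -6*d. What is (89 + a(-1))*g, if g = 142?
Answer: 13490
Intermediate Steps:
(89 + a(-1))*g = (89 - 6*(-1))*142 = (89 + 6)*142 = 95*142 = 13490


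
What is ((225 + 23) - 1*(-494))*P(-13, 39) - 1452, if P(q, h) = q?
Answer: -11098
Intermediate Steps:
((225 + 23) - 1*(-494))*P(-13, 39) - 1452 = ((225 + 23) - 1*(-494))*(-13) - 1452 = (248 + 494)*(-13) - 1452 = 742*(-13) - 1452 = -9646 - 1452 = -11098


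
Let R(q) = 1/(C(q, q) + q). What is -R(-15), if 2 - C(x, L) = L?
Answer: -½ ≈ -0.50000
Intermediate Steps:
C(x, L) = 2 - L
R(q) = ½ (R(q) = 1/((2 - q) + q) = 1/2 = ½)
-R(-15) = -1*½ = -½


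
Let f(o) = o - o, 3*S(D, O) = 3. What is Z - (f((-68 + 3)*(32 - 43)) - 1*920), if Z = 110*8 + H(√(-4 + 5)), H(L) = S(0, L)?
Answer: 1801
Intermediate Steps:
S(D, O) = 1 (S(D, O) = (⅓)*3 = 1)
H(L) = 1
f(o) = 0
Z = 881 (Z = 110*8 + 1 = 880 + 1 = 881)
Z - (f((-68 + 3)*(32 - 43)) - 1*920) = 881 - (0 - 1*920) = 881 - (0 - 920) = 881 - 1*(-920) = 881 + 920 = 1801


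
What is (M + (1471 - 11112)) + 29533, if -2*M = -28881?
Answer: 68665/2 ≈ 34333.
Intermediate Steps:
M = 28881/2 (M = -1/2*(-28881) = 28881/2 ≈ 14441.)
(M + (1471 - 11112)) + 29533 = (28881/2 + (1471 - 11112)) + 29533 = (28881/2 - 9641) + 29533 = 9599/2 + 29533 = 68665/2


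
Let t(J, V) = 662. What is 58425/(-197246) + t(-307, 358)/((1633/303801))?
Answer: 39669282806427/322102718 ≈ 1.2316e+5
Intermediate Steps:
58425/(-197246) + t(-307, 358)/((1633/303801)) = 58425/(-197246) + 662/((1633/303801)) = 58425*(-1/197246) + 662/((1633*(1/303801))) = -58425/197246 + 662/(1633/303801) = -58425/197246 + 662*(303801/1633) = -58425/197246 + 201116262/1633 = 39669282806427/322102718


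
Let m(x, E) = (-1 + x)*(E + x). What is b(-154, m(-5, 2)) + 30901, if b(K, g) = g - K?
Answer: 31073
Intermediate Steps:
b(-154, m(-5, 2)) + 30901 = (((-5)² - 1*2 - 1*(-5) + 2*(-5)) - 1*(-154)) + 30901 = ((25 - 2 + 5 - 10) + 154) + 30901 = (18 + 154) + 30901 = 172 + 30901 = 31073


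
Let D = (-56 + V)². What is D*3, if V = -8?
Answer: 12288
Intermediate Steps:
D = 4096 (D = (-56 - 8)² = (-64)² = 4096)
D*3 = 4096*3 = 12288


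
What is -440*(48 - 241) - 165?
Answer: 84755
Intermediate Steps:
-440*(48 - 241) - 165 = -440*(-193) - 165 = 84920 - 165 = 84755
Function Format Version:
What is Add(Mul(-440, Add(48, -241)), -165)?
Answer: 84755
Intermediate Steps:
Add(Mul(-440, Add(48, -241)), -165) = Add(Mul(-440, -193), -165) = Add(84920, -165) = 84755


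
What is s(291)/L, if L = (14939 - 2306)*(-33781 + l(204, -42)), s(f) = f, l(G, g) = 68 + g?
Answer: -97/142142305 ≈ -6.8241e-7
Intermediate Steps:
L = -426426915 (L = (14939 - 2306)*(-33781 + (68 - 42)) = 12633*(-33781 + 26) = 12633*(-33755) = -426426915)
s(291)/L = 291/(-426426915) = 291*(-1/426426915) = -97/142142305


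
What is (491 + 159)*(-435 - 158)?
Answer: -385450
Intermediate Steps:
(491 + 159)*(-435 - 158) = 650*(-593) = -385450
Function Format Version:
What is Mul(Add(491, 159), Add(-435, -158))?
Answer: -385450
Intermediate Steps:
Mul(Add(491, 159), Add(-435, -158)) = Mul(650, -593) = -385450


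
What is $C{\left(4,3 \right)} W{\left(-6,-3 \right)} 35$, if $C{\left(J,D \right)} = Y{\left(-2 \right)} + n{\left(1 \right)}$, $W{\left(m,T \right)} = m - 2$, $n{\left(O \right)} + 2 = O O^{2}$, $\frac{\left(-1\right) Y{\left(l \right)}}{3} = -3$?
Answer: $-2240$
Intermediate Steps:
$Y{\left(l \right)} = 9$ ($Y{\left(l \right)} = \left(-3\right) \left(-3\right) = 9$)
$n{\left(O \right)} = -2 + O^{3}$ ($n{\left(O \right)} = -2 + O O^{2} = -2 + O^{3}$)
$W{\left(m,T \right)} = -2 + m$
$C{\left(J,D \right)} = 8$ ($C{\left(J,D \right)} = 9 - \left(2 - 1^{3}\right) = 9 + \left(-2 + 1\right) = 9 - 1 = 8$)
$C{\left(4,3 \right)} W{\left(-6,-3 \right)} 35 = 8 \left(-2 - 6\right) 35 = 8 \left(-8\right) 35 = \left(-64\right) 35 = -2240$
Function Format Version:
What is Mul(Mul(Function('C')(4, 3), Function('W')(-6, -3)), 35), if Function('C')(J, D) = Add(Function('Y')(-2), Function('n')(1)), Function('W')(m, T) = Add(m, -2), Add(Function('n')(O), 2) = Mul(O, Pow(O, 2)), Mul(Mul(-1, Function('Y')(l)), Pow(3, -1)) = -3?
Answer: -2240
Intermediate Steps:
Function('Y')(l) = 9 (Function('Y')(l) = Mul(-3, -3) = 9)
Function('n')(O) = Add(-2, Pow(O, 3)) (Function('n')(O) = Add(-2, Mul(O, Pow(O, 2))) = Add(-2, Pow(O, 3)))
Function('W')(m, T) = Add(-2, m)
Function('C')(J, D) = 8 (Function('C')(J, D) = Add(9, Add(-2, Pow(1, 3))) = Add(9, Add(-2, 1)) = Add(9, -1) = 8)
Mul(Mul(Function('C')(4, 3), Function('W')(-6, -3)), 35) = Mul(Mul(8, Add(-2, -6)), 35) = Mul(Mul(8, -8), 35) = Mul(-64, 35) = -2240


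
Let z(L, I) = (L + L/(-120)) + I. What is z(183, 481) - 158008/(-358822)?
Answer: 4757372249/7176440 ≈ 662.92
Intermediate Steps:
z(L, I) = I + 119*L/120 (z(L, I) = (L + L*(-1/120)) + I = (L - L/120) + I = 119*L/120 + I = I + 119*L/120)
z(183, 481) - 158008/(-358822) = (481 + (119/120)*183) - 158008/(-358822) = (481 + 7259/40) - 158008*(-1/358822) = 26499/40 + 79004/179411 = 4757372249/7176440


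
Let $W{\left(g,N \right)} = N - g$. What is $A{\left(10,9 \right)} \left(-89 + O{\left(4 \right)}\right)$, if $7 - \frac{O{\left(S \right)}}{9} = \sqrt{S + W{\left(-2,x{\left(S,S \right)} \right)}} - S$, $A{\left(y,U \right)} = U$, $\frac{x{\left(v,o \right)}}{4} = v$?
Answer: $90 - 81 \sqrt{22} \approx -289.92$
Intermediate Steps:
$x{\left(v,o \right)} = 4 v$
$O{\left(S \right)} = 63 - 9 \sqrt{2 + 5 S} + 9 S$ ($O{\left(S \right)} = 63 - 9 \left(\sqrt{S + \left(4 S - -2\right)} - S\right) = 63 - 9 \left(\sqrt{S + \left(4 S + 2\right)} - S\right) = 63 - 9 \left(\sqrt{S + \left(2 + 4 S\right)} - S\right) = 63 - 9 \left(\sqrt{2 + 5 S} - S\right) = 63 + \left(- 9 \sqrt{2 + 5 S} + 9 S\right) = 63 - 9 \sqrt{2 + 5 S} + 9 S$)
$A{\left(10,9 \right)} \left(-89 + O{\left(4 \right)}\right) = 9 \left(-89 + \left(63 - 9 \sqrt{2 + 5 \cdot 4} + 9 \cdot 4\right)\right) = 9 \left(-89 + \left(63 - 9 \sqrt{2 + 20} + 36\right)\right) = 9 \left(-89 + \left(63 - 9 \sqrt{22} + 36\right)\right) = 9 \left(-89 + \left(99 - 9 \sqrt{22}\right)\right) = 9 \left(10 - 9 \sqrt{22}\right) = 90 - 81 \sqrt{22}$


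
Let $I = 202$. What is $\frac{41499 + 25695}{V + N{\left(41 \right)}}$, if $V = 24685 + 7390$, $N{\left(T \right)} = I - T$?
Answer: $\frac{33597}{16118} \approx 2.0844$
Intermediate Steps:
$N{\left(T \right)} = 202 - T$
$V = 32075$
$\frac{41499 + 25695}{V + N{\left(41 \right)}} = \frac{41499 + 25695}{32075 + \left(202 - 41\right)} = \frac{67194}{32075 + \left(202 - 41\right)} = \frac{67194}{32075 + 161} = \frac{67194}{32236} = 67194 \cdot \frac{1}{32236} = \frac{33597}{16118}$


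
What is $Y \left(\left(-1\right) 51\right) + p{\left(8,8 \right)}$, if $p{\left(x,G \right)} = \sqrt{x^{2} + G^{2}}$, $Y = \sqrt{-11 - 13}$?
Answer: $8 \sqrt{2} - 102 i \sqrt{6} \approx 11.314 - 249.85 i$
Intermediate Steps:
$Y = 2 i \sqrt{6}$ ($Y = \sqrt{-11 - 13} = \sqrt{-24} = 2 i \sqrt{6} \approx 4.899 i$)
$p{\left(x,G \right)} = \sqrt{G^{2} + x^{2}}$
$Y \left(\left(-1\right) 51\right) + p{\left(8,8 \right)} = 2 i \sqrt{6} \left(\left(-1\right) 51\right) + \sqrt{8^{2} + 8^{2}} = 2 i \sqrt{6} \left(-51\right) + \sqrt{64 + 64} = - 102 i \sqrt{6} + \sqrt{128} = - 102 i \sqrt{6} + 8 \sqrt{2} = 8 \sqrt{2} - 102 i \sqrt{6}$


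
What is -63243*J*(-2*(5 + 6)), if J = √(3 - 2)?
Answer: 1391346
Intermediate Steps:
J = 1 (J = √1 = 1)
-63243*J*(-2*(5 + 6)) = -63243*(-2*(5 + 6)) = -63243*(-2*11) = -63243*(-22) = 1391346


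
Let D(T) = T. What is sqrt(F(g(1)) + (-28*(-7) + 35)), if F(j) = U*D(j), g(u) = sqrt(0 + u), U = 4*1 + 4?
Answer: sqrt(239) ≈ 15.460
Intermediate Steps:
U = 8 (U = 4 + 4 = 8)
g(u) = sqrt(u)
F(j) = 8*j
sqrt(F(g(1)) + (-28*(-7) + 35)) = sqrt(8*sqrt(1) + (-28*(-7) + 35)) = sqrt(8*1 + (196 + 35)) = sqrt(8 + 231) = sqrt(239)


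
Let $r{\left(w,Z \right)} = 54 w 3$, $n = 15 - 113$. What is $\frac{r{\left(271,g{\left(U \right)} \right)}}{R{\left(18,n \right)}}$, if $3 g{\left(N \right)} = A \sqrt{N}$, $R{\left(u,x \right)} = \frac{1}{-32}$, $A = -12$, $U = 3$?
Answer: $-1404864$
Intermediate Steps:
$n = -98$ ($n = 15 - 113 = -98$)
$R{\left(u,x \right)} = - \frac{1}{32}$
$g{\left(N \right)} = - 4 \sqrt{N}$ ($g{\left(N \right)} = \frac{\left(-12\right) \sqrt{N}}{3} = - 4 \sqrt{N}$)
$r{\left(w,Z \right)} = 162 w$
$\frac{r{\left(271,g{\left(U \right)} \right)}}{R{\left(18,n \right)}} = \frac{162 \cdot 271}{- \frac{1}{32}} = 43902 \left(-32\right) = -1404864$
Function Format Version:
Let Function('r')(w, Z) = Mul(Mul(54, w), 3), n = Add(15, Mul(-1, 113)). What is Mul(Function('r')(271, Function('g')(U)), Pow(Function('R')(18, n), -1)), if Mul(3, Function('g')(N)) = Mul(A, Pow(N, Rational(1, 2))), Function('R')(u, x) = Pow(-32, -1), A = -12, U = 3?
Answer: -1404864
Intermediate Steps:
n = -98 (n = Add(15, -113) = -98)
Function('R')(u, x) = Rational(-1, 32)
Function('g')(N) = Mul(-4, Pow(N, Rational(1, 2))) (Function('g')(N) = Mul(Rational(1, 3), Mul(-12, Pow(N, Rational(1, 2)))) = Mul(-4, Pow(N, Rational(1, 2))))
Function('r')(w, Z) = Mul(162, w)
Mul(Function('r')(271, Function('g')(U)), Pow(Function('R')(18, n), -1)) = Mul(Mul(162, 271), Pow(Rational(-1, 32), -1)) = Mul(43902, -32) = -1404864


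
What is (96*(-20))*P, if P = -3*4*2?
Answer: 46080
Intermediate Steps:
P = -24 (P = -12*2 = -24)
(96*(-20))*P = (96*(-20))*(-24) = -1920*(-24) = 46080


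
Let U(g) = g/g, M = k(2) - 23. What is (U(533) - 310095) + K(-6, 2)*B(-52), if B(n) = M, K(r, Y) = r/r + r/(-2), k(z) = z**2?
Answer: -310170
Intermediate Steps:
M = -19 (M = 2**2 - 23 = 4 - 23 = -19)
K(r, Y) = 1 - r/2 (K(r, Y) = 1 + r*(-1/2) = 1 - r/2)
U(g) = 1
B(n) = -19
(U(533) - 310095) + K(-6, 2)*B(-52) = (1 - 310095) + (1 - 1/2*(-6))*(-19) = -310094 + (1 + 3)*(-19) = -310094 + 4*(-19) = -310094 - 76 = -310170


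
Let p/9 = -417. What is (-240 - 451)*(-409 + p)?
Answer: 2875942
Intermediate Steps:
p = -3753 (p = 9*(-417) = -3753)
(-240 - 451)*(-409 + p) = (-240 - 451)*(-409 - 3753) = -691*(-4162) = 2875942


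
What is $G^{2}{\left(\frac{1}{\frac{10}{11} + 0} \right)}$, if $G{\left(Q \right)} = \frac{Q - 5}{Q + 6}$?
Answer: $\frac{1521}{5041} \approx 0.30173$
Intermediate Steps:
$G{\left(Q \right)} = \frac{-5 + Q}{6 + Q}$
$G^{2}{\left(\frac{1}{\frac{10}{11} + 0} \right)} = \left(\frac{-5 + \frac{1}{\frac{10}{11} + 0}}{6 + \frac{1}{\frac{10}{11} + 0}}\right)^{2} = \left(\frac{-5 + \frac{1}{\frac{10}{11}}}{6 + \frac{1}{\frac{10}{11}}}\right)^{2} = \left(\frac{-5 + \frac{11}{10}}{6 + \frac{11}{10}}\right)^{2} = \left(\frac{1}{\frac{71}{10}} \left(- \frac{39}{10}\right)\right)^{2} = \left(\frac{10}{71} \left(- \frac{39}{10}\right)\right)^{2} = \left(- \frac{39}{71}\right)^{2} = \frac{1521}{5041}$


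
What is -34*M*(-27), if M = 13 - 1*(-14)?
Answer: 24786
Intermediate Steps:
M = 27 (M = 13 + 14 = 27)
-34*M*(-27) = -34*27*(-27) = -918*(-27) = 24786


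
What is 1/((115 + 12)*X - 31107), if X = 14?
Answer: -1/29329 ≈ -3.4096e-5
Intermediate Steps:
1/((115 + 12)*X - 31107) = 1/((115 + 12)*14 - 31107) = 1/(127*14 - 31107) = 1/(1778 - 31107) = 1/(-29329) = -1/29329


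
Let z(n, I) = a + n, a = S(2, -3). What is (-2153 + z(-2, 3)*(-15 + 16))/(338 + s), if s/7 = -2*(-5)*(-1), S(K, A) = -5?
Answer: -540/67 ≈ -8.0597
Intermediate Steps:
a = -5
s = -70 (s = 7*(-2*(-5)*(-1)) = 7*(10*(-1)) = 7*(-10) = -70)
z(n, I) = -5 + n
(-2153 + z(-2, 3)*(-15 + 16))/(338 + s) = (-2153 + (-5 - 2)*(-15 + 16))/(338 - 70) = (-2153 - 7*1)/268 = (-2153 - 7)*(1/268) = -2160*1/268 = -540/67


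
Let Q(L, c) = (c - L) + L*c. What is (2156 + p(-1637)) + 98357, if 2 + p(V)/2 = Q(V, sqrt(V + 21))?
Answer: 103783 - 13088*I*sqrt(101) ≈ 1.0378e+5 - 1.3153e+5*I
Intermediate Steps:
Q(L, c) = c - L + L*c
p(V) = -4 - 2*V + 2*sqrt(21 + V) + 2*V*sqrt(21 + V) (p(V) = -4 + 2*(sqrt(V + 21) - V + V*sqrt(V + 21)) = -4 + 2*(sqrt(21 + V) - V + V*sqrt(21 + V)) = -4 + (-2*V + 2*sqrt(21 + V) + 2*V*sqrt(21 + V)) = -4 - 2*V + 2*sqrt(21 + V) + 2*V*sqrt(21 + V))
(2156 + p(-1637)) + 98357 = (2156 + (-4 - 2*(-1637) + 2*sqrt(21 - 1637) + 2*(-1637)*sqrt(21 - 1637))) + 98357 = (2156 + (-4 + 3274 + 2*sqrt(-1616) + 2*(-1637)*sqrt(-1616))) + 98357 = (2156 + (-4 + 3274 + 2*(4*I*sqrt(101)) + 2*(-1637)*(4*I*sqrt(101)))) + 98357 = (2156 + (-4 + 3274 + 8*I*sqrt(101) - 13096*I*sqrt(101))) + 98357 = (2156 + (3270 - 13088*I*sqrt(101))) + 98357 = (5426 - 13088*I*sqrt(101)) + 98357 = 103783 - 13088*I*sqrt(101)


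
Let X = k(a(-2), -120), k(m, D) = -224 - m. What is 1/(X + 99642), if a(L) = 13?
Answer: 1/99405 ≈ 1.0060e-5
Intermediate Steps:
X = -237 (X = -224 - 1*13 = -224 - 13 = -237)
1/(X + 99642) = 1/(-237 + 99642) = 1/99405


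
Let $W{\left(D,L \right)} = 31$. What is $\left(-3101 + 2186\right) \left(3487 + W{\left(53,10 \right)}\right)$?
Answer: $-3218970$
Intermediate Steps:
$\left(-3101 + 2186\right) \left(3487 + W{\left(53,10 \right)}\right) = \left(-3101 + 2186\right) \left(3487 + 31\right) = \left(-915\right) 3518 = -3218970$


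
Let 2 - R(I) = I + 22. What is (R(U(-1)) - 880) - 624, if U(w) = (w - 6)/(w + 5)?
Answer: -6089/4 ≈ -1522.3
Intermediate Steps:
U(w) = (-6 + w)/(5 + w)
R(I) = -20 - I (R(I) = 2 - (I + 22) = 2 - (22 + I) = 2 + (-22 - I) = -20 - I)
(R(U(-1)) - 880) - 624 = ((-20 - (-6 - 1)/(5 - 1)) - 880) - 624 = ((-20 - (-7)/4) - 880) - 624 = ((-20 - 1*(-7/4)) - 880) - 624 = ((-20 + 7/4) - 880) - 624 = (-73/4 - 880) - 624 = -3593/4 - 624 = -6089/4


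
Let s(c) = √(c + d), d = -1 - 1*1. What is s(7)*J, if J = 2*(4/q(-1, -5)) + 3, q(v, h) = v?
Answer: -5*√5 ≈ -11.180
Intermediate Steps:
d = -2 (d = -1 - 1 = -2)
s(c) = √(-2 + c) (s(c) = √(c - 2) = √(-2 + c))
J = -5 (J = 2*(4/(-1)) + 3 = 2*(4*(-1)) + 3 = 2*(-4) + 3 = -8 + 3 = -5)
s(7)*J = √(-2 + 7)*(-5) = √5*(-5) = -5*√5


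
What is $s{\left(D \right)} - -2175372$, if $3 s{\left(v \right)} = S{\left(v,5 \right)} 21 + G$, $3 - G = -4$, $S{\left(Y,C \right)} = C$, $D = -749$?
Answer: $\frac{6526228}{3} \approx 2.1754 \cdot 10^{6}$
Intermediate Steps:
$G = 7$ ($G = 3 - -4 = 3 + 4 = 7$)
$s{\left(v \right)} = \frac{112}{3}$ ($s{\left(v \right)} = \frac{5 \cdot 21 + 7}{3} = \frac{105 + 7}{3} = \frac{1}{3} \cdot 112 = \frac{112}{3}$)
$s{\left(D \right)} - -2175372 = \frac{112}{3} - -2175372 = \frac{112}{3} + 2175372 = \frac{6526228}{3}$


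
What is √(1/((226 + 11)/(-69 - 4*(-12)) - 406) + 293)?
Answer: 27*√3429254/2921 ≈ 17.117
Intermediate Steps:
√(1/((226 + 11)/(-69 - 4*(-12)) - 406) + 293) = √(1/(237/(-69 + 48) - 406) + 293) = √(1/(237/(-21) - 406) + 293) = √(1/(237*(-1/21) - 406) + 293) = √(1/(-79/7 - 406) + 293) = √(1/(-2921/7) + 293) = √(-7/2921 + 293) = √(855846/2921) = 27*√3429254/2921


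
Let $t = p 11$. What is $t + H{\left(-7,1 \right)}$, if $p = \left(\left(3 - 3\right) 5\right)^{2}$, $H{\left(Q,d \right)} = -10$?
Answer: $-10$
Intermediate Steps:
$p = 0$ ($p = \left(0 \cdot 5\right)^{2} = 0^{2} = 0$)
$t = 0$ ($t = 0 \cdot 11 = 0$)
$t + H{\left(-7,1 \right)} = 0 - 10 = -10$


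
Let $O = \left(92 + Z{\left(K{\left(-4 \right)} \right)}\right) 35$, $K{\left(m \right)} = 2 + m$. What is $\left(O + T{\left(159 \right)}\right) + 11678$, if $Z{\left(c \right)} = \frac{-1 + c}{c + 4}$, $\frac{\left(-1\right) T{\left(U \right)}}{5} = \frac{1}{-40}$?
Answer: $\frac{118765}{8} \approx 14846.0$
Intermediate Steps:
$T{\left(U \right)} = \frac{1}{8}$ ($T{\left(U \right)} = - \frac{5}{-40} = \left(-5\right) \left(- \frac{1}{40}\right) = \frac{1}{8}$)
$Z{\left(c \right)} = \frac{-1 + c}{4 + c}$
$O = \frac{6335}{2}$ ($O = \left(92 + \frac{-1 + \left(2 - 4\right)}{4 + \left(2 - 4\right)}\right) 35 = \left(92 + \frac{-1 - 2}{4 - 2}\right) 35 = \left(92 + \frac{1}{2} \left(-3\right)\right) 35 = \left(92 - \frac{3}{2}\right) 35 = \frac{181}{2} \cdot 35 = \frac{6335}{2} \approx 3167.5$)
$\left(O + T{\left(159 \right)}\right) + 11678 = \left(\frac{6335}{2} + \frac{1}{8}\right) + 11678 = \frac{25341}{8} + 11678 = \frac{118765}{8}$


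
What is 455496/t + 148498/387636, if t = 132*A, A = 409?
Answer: 7690989895/871987182 ≈ 8.8201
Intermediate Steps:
t = 53988 (t = 132*409 = 53988)
455496/t + 148498/387636 = 455496/53988 + 148498/387636 = 455496*(1/53988) + 148498*(1/387636) = 37958/4499 + 74249/193818 = 7690989895/871987182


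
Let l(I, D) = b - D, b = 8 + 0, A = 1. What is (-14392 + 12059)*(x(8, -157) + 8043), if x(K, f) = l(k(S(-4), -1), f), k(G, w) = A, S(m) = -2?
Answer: -19149264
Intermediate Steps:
k(G, w) = 1
b = 8
l(I, D) = 8 - D
x(K, f) = 8 - f
(-14392 + 12059)*(x(8, -157) + 8043) = (-14392 + 12059)*((8 - 1*(-157)) + 8043) = -2333*((8 + 157) + 8043) = -2333*(165 + 8043) = -2333*8208 = -19149264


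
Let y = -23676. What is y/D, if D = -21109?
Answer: 23676/21109 ≈ 1.1216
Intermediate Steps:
y/D = -23676/(-21109) = -23676*(-1/21109) = 23676/21109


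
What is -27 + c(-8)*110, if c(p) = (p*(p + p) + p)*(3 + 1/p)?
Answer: 37923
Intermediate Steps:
c(p) = (3 + 1/p)*(p + 2*p**2) (c(p) = (p*(2*p) + p)*(3 + 1/p) = (2*p**2 + p)*(3 + 1/p) = (p + 2*p**2)*(3 + 1/p) = (3 + 1/p)*(p + 2*p**2))
-27 + c(-8)*110 = -27 + (1 + 5*(-8) + 6*(-8)**2)*110 = -27 + (1 - 40 + 6*64)*110 = -27 + (1 - 40 + 384)*110 = -27 + 345*110 = -27 + 37950 = 37923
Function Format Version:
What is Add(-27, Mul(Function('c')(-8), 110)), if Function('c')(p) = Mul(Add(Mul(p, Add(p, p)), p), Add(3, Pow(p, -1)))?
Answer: 37923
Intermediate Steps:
Function('c')(p) = Mul(Add(3, Pow(p, -1)), Add(p, Mul(2, Pow(p, 2)))) (Function('c')(p) = Mul(Add(Mul(p, Mul(2, p)), p), Add(3, Pow(p, -1))) = Mul(Add(Mul(2, Pow(p, 2)), p), Add(3, Pow(p, -1))) = Mul(Add(p, Mul(2, Pow(p, 2))), Add(3, Pow(p, -1))) = Mul(Add(3, Pow(p, -1)), Add(p, Mul(2, Pow(p, 2)))))
Add(-27, Mul(Function('c')(-8), 110)) = Add(-27, Mul(Add(1, Mul(5, -8), Mul(6, Pow(-8, 2))), 110)) = Add(-27, Mul(Add(1, -40, Mul(6, 64)), 110)) = Add(-27, Mul(Add(1, -40, 384), 110)) = Add(-27, Mul(345, 110)) = Add(-27, 37950) = 37923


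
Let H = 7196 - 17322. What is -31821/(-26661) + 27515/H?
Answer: -137119323/89989762 ≈ -1.5237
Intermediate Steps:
H = -10126
-31821/(-26661) + 27515/H = -31821/(-26661) + 27515/(-10126) = -31821*(-1/26661) + 27515*(-1/10126) = 10607/8887 - 27515/10126 = -137119323/89989762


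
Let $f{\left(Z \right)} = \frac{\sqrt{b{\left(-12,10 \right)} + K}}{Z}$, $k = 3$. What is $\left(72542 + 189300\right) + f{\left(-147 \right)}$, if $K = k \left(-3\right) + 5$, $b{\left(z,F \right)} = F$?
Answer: $261842 - \frac{\sqrt{6}}{147} \approx 2.6184 \cdot 10^{5}$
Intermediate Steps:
$K = -4$ ($K = 3 \left(-3\right) + 5 = -9 + 5 = -4$)
$f{\left(Z \right)} = \frac{\sqrt{6}}{Z}$ ($f{\left(Z \right)} = \frac{\sqrt{10 - 4}}{Z} = \frac{\sqrt{6}}{Z}$)
$\left(72542 + 189300\right) + f{\left(-147 \right)} = \left(72542 + 189300\right) + \frac{\sqrt{6}}{-147} = 261842 + \sqrt{6} \left(- \frac{1}{147}\right) = 261842 - \frac{\sqrt{6}}{147}$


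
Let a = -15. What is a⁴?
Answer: 50625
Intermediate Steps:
a⁴ = (-15)⁴ = 50625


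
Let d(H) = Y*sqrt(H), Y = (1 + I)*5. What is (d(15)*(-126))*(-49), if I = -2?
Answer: -30870*sqrt(15) ≈ -1.1956e+5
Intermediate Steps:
Y = -5 (Y = (1 - 2)*5 = -1*5 = -5)
d(H) = -5*sqrt(H)
(d(15)*(-126))*(-49) = (-5*sqrt(15)*(-126))*(-49) = (630*sqrt(15))*(-49) = -30870*sqrt(15)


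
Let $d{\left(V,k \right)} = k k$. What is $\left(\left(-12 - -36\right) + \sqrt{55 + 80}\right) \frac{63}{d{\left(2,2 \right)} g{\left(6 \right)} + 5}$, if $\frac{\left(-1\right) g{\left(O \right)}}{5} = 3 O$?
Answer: $- \frac{1512}{355} - \frac{189 \sqrt{15}}{355} \approx -6.3211$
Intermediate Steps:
$d{\left(V,k \right)} = k^{2}$
$g{\left(O \right)} = - 15 O$ ($g{\left(O \right)} = - 5 \cdot 3 O = - 15 O$)
$\left(\left(-12 - -36\right) + \sqrt{55 + 80}\right) \frac{63}{d{\left(2,2 \right)} g{\left(6 \right)} + 5} = \left(\left(-12 - -36\right) + \sqrt{55 + 80}\right) \frac{63}{2^{2} \left(\left(-15\right) 6\right) + 5} = \left(\left(-12 + 36\right) + \sqrt{135}\right) \frac{63}{4 \left(-90\right) + 5} = \left(24 + 3 \sqrt{15}\right) \frac{63}{-360 + 5} = \left(24 + 3 \sqrt{15}\right) \frac{63}{-355} = \left(24 + 3 \sqrt{15}\right) 63 \left(- \frac{1}{355}\right) = \left(24 + 3 \sqrt{15}\right) \left(- \frac{63}{355}\right) = - \frac{1512}{355} - \frac{189 \sqrt{15}}{355}$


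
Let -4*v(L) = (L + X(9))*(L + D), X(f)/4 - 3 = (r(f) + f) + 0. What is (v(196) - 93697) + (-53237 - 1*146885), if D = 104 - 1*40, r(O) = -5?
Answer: -308379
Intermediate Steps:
X(f) = -8 + 4*f (X(f) = 12 + 4*((-5 + f) + 0) = 12 + 4*(-5 + f) = 12 + (-20 + 4*f) = -8 + 4*f)
D = 64 (D = 104 - 40 = 64)
v(L) = -(28 + L)*(64 + L)/4 (v(L) = -(L + (-8 + 4*9))*(L + 64)/4 = -(L + (-8 + 36))*(64 + L)/4 = -(L + 28)*(64 + L)/4 = -(28 + L)*(64 + L)/4)
(v(196) - 93697) + (-53237 - 1*146885) = ((-448 - 23*196 - ¼*196²) - 93697) + (-53237 - 1*146885) = ((-448 - 4508 - ¼*38416) - 93697) + (-53237 - 146885) = ((-448 - 4508 - 9604) - 93697) - 200122 = (-14560 - 93697) - 200122 = -108257 - 200122 = -308379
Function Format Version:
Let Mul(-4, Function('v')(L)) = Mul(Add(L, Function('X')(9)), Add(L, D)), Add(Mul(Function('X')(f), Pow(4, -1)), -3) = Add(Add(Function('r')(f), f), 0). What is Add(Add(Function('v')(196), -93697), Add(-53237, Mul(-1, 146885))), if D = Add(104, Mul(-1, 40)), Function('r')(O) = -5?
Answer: -308379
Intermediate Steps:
Function('X')(f) = Add(-8, Mul(4, f)) (Function('X')(f) = Add(12, Mul(4, Add(Add(-5, f), 0))) = Add(12, Mul(4, Add(-5, f))) = Add(12, Add(-20, Mul(4, f))) = Add(-8, Mul(4, f)))
D = 64 (D = Add(104, -40) = 64)
Function('v')(L) = Mul(Rational(-1, 4), Add(28, L), Add(64, L)) (Function('v')(L) = Mul(Rational(-1, 4), Mul(Add(L, Add(-8, Mul(4, 9))), Add(L, 64))) = Mul(Rational(-1, 4), Mul(Add(L, Add(-8, 36)), Add(64, L))) = Mul(Rational(-1, 4), Mul(Add(L, 28), Add(64, L))) = Mul(Rational(-1, 4), Mul(Add(28, L), Add(64, L))) = Mul(Rational(-1, 4), Add(28, L), Add(64, L)))
Add(Add(Function('v')(196), -93697), Add(-53237, Mul(-1, 146885))) = Add(Add(Add(-448, Mul(-23, 196), Mul(Rational(-1, 4), Pow(196, 2))), -93697), Add(-53237, Mul(-1, 146885))) = Add(Add(Add(-448, -4508, Mul(Rational(-1, 4), 38416)), -93697), Add(-53237, -146885)) = Add(Add(Add(-448, -4508, -9604), -93697), -200122) = Add(Add(-14560, -93697), -200122) = Add(-108257, -200122) = -308379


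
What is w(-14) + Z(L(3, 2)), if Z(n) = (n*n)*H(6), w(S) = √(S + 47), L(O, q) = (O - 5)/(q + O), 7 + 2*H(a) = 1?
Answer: -12/25 + √33 ≈ 5.2646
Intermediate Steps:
H(a) = -3 (H(a) = -7/2 + (½)*1 = -7/2 + ½ = -3)
L(O, q) = (-5 + O)/(O + q)
w(S) = √(47 + S)
Z(n) = -3*n² (Z(n) = (n*n)*(-3) = n²*(-3) = -3*n²)
w(-14) + Z(L(3, 2)) = √(47 - 14) - 3*(-5 + 3)²/(3 + 2)² = √33 - 3*(-2/5)² = √33 - 3*((⅕)*(-2))² = √33 - 3*(-⅖)² = √33 - 3*4/25 = √33 - 12/25 = -12/25 + √33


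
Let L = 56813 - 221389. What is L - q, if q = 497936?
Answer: -662512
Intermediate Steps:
L = -164576
L - q = -164576 - 1*497936 = -164576 - 497936 = -662512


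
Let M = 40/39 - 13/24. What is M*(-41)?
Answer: -6191/312 ≈ -19.843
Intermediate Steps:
M = 151/312 (M = 40*(1/39) - 13*1/24 = 40/39 - 13/24 = 151/312 ≈ 0.48397)
M*(-41) = (151/312)*(-41) = -6191/312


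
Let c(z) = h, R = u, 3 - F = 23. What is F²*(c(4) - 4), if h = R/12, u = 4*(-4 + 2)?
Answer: -5600/3 ≈ -1866.7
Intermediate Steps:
F = -20 (F = 3 - 1*23 = 3 - 23 = -20)
u = -8 (u = 4*(-2) = -8)
R = -8
h = -⅔ (h = -8/12 = -8*1/12 = -⅔ ≈ -0.66667)
c(z) = -⅔
F²*(c(4) - 4) = (-20)²*(-⅔ - 4) = 400*(-14/3) = -5600/3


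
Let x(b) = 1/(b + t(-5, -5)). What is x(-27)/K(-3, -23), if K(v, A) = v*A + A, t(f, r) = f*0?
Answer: -1/1242 ≈ -0.00080515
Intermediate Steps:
t(f, r) = 0
K(v, A) = A + A*v (K(v, A) = A*v + A = A + A*v)
x(b) = 1/b (x(b) = 1/(b + 0) = 1/b)
x(-27)/K(-3, -23) = 1/((-27)*((-23*(1 - 3)))) = -1/(27*((-23*(-2)))) = -1/27/46 = -1/27*1/46 = -1/1242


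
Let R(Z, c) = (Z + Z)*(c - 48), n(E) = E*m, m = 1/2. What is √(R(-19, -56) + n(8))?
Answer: 2*√989 ≈ 62.897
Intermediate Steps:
m = ½ (m = 1*(½) = ½ ≈ 0.50000)
n(E) = E/2 (n(E) = E*(½) = E/2)
R(Z, c) = 2*Z*(-48 + c) (R(Z, c) = (2*Z)*(-48 + c) = 2*Z*(-48 + c))
√(R(-19, -56) + n(8)) = √(2*(-19)*(-48 - 56) + (½)*8) = √(2*(-19)*(-104) + 4) = √(3952 + 4) = √3956 = 2*√989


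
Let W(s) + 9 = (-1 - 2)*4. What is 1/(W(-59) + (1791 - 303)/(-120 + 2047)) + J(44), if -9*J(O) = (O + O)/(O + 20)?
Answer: -21019/103944 ≈ -0.20221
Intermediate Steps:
J(O) = -2*O/(9*(20 + O)) (J(O) = -(O + O)/(9*(O + 20)) = -2*O/(9*(20 + O)))
W(s) = -21 (W(s) = -9 + (-1 - 2)*4 = -9 - 3*4 = -9 - 12 = -21)
1/(W(-59) + (1791 - 303)/(-120 + 2047)) + J(44) = 1/(-21 + (1791 - 303)/(-120 + 2047)) - 2*44/(180 + 9*44) = 1/(-21 + 1488/1927) - 2*44/(180 + 396) = 1/(-21 + 1488*(1/1927)) - 2*44/576 = 1/(-21 + 1488/1927) - 2*44*1/576 = 1/(-38979/1927) - 11/72 = -1927/38979 - 11/72 = -21019/103944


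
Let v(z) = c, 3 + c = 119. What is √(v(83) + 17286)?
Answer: √17402 ≈ 131.92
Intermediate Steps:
c = 116 (c = -3 + 119 = 116)
v(z) = 116
√(v(83) + 17286) = √(116 + 17286) = √17402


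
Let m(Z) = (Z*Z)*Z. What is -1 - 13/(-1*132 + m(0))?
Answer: -119/132 ≈ -0.90152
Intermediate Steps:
m(Z) = Z**3 (m(Z) = Z**2*Z = Z**3)
-1 - 13/(-1*132 + m(0)) = -1 - 13/(-1*132 + 0**3) = -1 - 13/(-132 + 0) = -1 - 13/(-132) = -1 - 1/132*(-13) = -1 + 13/132 = -119/132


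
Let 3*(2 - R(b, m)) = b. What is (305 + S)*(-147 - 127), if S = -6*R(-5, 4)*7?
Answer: -41374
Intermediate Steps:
R(b, m) = 2 - b/3
S = -154 (S = -6*(2 - ⅓*(-5))*7 = -6*(2 + 5/3)*7 = -6*11/3*7 = -22*7 = -154)
(305 + S)*(-147 - 127) = (305 - 154)*(-147 - 127) = 151*(-274) = -41374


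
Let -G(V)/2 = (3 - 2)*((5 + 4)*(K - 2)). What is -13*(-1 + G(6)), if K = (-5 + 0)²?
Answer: 5395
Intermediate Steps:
K = 25 (K = (-5)² = 25)
G(V) = -414 (G(V) = -2*(3 - 2)*(5 + 4)*(25 - 2) = -2*9*23 = -2*207 = -414)
-13*(-1 + G(6)) = -13*(-1 - 414) = -13*(-415) = 5395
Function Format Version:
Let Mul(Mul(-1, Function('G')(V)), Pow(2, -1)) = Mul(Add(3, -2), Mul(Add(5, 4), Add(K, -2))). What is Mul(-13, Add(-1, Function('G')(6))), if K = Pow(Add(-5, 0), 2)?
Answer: 5395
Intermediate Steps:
K = 25 (K = Pow(-5, 2) = 25)
Function('G')(V) = -414 (Function('G')(V) = Mul(-2, Mul(Add(3, -2), Mul(Add(5, 4), Add(25, -2)))) = Mul(-2, Mul(1, Mul(9, 23))) = Mul(-2, Mul(1, 207)) = Mul(-2, 207) = -414)
Mul(-13, Add(-1, Function('G')(6))) = Mul(-13, Add(-1, -414)) = Mul(-13, -415) = 5395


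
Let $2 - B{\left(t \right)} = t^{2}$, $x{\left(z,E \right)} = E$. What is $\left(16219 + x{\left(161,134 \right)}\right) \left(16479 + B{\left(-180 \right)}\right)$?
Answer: $-260323407$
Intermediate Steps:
$B{\left(t \right)} = 2 - t^{2}$
$\left(16219 + x{\left(161,134 \right)}\right) \left(16479 + B{\left(-180 \right)}\right) = \left(16219 + 134\right) \left(16479 + \left(2 - \left(-180\right)^{2}\right)\right) = 16353 \left(16479 + \left(2 - 32400\right)\right) = 16353 \left(16479 - 32398\right) = 16353 \left(-15919\right) = -260323407$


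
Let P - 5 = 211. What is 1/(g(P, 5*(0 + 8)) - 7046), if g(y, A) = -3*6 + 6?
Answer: -1/7058 ≈ -0.00014168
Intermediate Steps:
P = 216 (P = 5 + 211 = 216)
g(y, A) = -12 (g(y, A) = -18 + 6 = -12)
1/(g(P, 5*(0 + 8)) - 7046) = 1/(-12 - 7046) = 1/(-7058) = -1/7058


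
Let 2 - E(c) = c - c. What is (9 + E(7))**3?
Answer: 1331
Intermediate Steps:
E(c) = 2 (E(c) = 2 - (c - c) = 2 - 1*0 = 2 + 0 = 2)
(9 + E(7))**3 = (9 + 2)**3 = 11**3 = 1331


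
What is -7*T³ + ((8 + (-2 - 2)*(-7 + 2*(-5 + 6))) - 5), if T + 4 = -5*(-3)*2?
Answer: -123009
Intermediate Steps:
T = 26 (T = -4 - 5*(-3)*2 = -4 + 15*2 = -4 + 30 = 26)
-7*T³ + ((8 + (-2 - 2)*(-7 + 2*(-5 + 6))) - 5) = -7*26³ + ((8 + (-2 - 2)*(-7 + 2*(-5 + 6))) - 5) = -7*17576 + ((8 - 4*(-7 + 2*1)) - 5) = -123032 + ((8 - 4*(-7 + 2)) - 5) = -123032 + ((8 - 4*(-5)) - 5) = -123032 + ((8 + 20) - 5) = -123032 + (28 - 5) = -123032 + 23 = -123009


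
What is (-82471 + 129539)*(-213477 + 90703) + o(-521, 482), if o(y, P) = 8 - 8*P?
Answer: -5778730480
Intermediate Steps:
(-82471 + 129539)*(-213477 + 90703) + o(-521, 482) = (-82471 + 129539)*(-213477 + 90703) + (8 - 8*482) = 47068*(-122774) + (8 - 3856) = -5778726632 - 3848 = -5778730480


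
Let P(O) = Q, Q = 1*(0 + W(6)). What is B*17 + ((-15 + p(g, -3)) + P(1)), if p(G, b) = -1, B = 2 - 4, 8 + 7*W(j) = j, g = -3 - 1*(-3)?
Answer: -352/7 ≈ -50.286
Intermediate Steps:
g = 0 (g = -3 + 3 = 0)
W(j) = -8/7 + j/7
B = -2
Q = -2/7 (Q = 1*(0 + (-8/7 + (⅐)*6)) = 1*(0 + (-8/7 + 6/7)) = 1*(0 - 2/7) = 1*(-2/7) = -2/7 ≈ -0.28571)
P(O) = -2/7
B*17 + ((-15 + p(g, -3)) + P(1)) = -2*17 + ((-15 - 1) - 2/7) = -34 + (-16 - 2/7) = -34 - 114/7 = -352/7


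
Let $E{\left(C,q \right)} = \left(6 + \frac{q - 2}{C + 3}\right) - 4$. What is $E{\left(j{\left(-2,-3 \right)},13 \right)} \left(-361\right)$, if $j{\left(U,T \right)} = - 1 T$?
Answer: $- \frac{8303}{6} \approx -1383.8$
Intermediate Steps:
$j{\left(U,T \right)} = - T$
$E{\left(C,q \right)} = 2 + \frac{-2 + q}{3 + C}$ ($E{\left(C,q \right)} = \left(6 + \frac{-2 + q}{3 + C}\right) - 4 = 2 + \frac{-2 + q}{3 + C}$)
$E{\left(j{\left(-2,-3 \right)},13 \right)} \left(-361\right) = \frac{4 + 13 + 2 \left(\left(-1\right) \left(-3\right)\right)}{3 - -3} \left(-361\right) = \frac{4 + 13 + 2 \cdot 3}{3 + 3} \left(-361\right) = \frac{4 + 13 + 6}{6} \left(-361\right) = \frac{1}{6} \cdot 23 \left(-361\right) = \frac{23}{6} \left(-361\right) = - \frac{8303}{6}$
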